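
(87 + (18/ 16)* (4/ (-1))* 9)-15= 63/ 2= 31.50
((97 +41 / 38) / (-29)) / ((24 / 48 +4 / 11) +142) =-40997 / 1731793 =-0.02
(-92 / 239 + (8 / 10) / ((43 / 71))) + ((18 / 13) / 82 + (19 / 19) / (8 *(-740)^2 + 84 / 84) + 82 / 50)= 1555497482649271 / 599911379261025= 2.59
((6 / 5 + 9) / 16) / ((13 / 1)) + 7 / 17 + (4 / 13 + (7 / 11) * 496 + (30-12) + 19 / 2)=66882617 / 194480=343.90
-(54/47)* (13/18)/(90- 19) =-39/3337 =-0.01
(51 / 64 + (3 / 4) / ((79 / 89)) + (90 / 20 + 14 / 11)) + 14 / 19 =8613597 / 1056704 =8.15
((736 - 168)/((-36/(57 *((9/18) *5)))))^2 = 45495025/9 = 5055002.78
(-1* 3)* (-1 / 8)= 3 / 8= 0.38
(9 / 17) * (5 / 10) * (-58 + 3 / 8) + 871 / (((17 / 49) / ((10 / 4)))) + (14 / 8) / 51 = 300533 / 48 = 6261.10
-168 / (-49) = 24 / 7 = 3.43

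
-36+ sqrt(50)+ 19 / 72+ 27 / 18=-27.17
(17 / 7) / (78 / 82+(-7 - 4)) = -697 / 2884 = -0.24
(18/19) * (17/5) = 306/95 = 3.22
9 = 9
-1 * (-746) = 746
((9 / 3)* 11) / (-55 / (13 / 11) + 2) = -143 / 193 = -0.74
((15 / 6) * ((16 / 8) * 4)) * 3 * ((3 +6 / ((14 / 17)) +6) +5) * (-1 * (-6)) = 53640 / 7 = 7662.86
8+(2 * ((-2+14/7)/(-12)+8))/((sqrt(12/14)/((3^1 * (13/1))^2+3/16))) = 26297.12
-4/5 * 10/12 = -2/3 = -0.67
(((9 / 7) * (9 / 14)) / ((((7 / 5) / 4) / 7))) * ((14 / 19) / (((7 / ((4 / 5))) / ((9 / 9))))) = 1296 / 931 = 1.39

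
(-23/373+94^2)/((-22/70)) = -115353175/4103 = -28114.35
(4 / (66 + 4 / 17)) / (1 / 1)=34 / 563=0.06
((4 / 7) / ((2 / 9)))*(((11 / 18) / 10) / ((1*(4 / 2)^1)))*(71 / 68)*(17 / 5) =781 / 2800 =0.28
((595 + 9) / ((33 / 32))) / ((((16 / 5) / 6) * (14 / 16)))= 96640 / 77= 1255.06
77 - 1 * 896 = -819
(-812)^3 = -535387328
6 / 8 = 0.75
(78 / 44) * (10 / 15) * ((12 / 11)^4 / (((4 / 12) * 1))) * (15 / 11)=12130560 / 1771561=6.85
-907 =-907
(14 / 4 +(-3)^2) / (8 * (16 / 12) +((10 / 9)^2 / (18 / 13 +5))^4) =51073127580386025 / 43588114401929408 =1.17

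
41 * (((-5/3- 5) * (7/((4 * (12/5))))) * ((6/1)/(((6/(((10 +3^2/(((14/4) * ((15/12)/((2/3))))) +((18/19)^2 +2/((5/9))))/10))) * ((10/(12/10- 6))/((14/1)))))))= 57544648/27075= 2125.38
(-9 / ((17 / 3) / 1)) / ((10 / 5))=-27 / 34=-0.79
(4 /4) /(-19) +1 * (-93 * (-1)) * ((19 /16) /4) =33509 /1216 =27.56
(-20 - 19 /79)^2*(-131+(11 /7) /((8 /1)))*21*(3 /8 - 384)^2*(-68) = 8996394874835800575 /798848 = 11261710456602.26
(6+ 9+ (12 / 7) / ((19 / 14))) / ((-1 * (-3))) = 103 / 19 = 5.42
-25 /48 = -0.52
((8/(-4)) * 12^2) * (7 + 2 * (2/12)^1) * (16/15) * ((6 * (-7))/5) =473088/25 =18923.52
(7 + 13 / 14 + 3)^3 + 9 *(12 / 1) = 1413.24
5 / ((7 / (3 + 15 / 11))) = 3.12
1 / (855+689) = 1 / 1544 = 0.00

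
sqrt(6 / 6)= 1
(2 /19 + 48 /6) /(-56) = -11 /76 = -0.14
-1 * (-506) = 506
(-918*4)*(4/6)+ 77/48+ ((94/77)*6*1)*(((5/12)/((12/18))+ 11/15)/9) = -135566897/55440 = -2445.29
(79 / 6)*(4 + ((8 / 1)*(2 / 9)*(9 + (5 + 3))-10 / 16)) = 191101 / 432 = 442.36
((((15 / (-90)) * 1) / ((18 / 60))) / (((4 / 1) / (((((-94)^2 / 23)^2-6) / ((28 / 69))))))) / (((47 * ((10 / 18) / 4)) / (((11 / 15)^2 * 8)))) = -18893356724 / 567525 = -33290.79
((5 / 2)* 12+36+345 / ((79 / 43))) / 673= 0.38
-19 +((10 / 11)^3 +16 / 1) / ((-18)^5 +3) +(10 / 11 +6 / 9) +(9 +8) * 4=127198565099 / 2515011015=50.58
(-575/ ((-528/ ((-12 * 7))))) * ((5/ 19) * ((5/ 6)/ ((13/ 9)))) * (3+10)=-180.55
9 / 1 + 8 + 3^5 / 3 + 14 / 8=399 / 4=99.75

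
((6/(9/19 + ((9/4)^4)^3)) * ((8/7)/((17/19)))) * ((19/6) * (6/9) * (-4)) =-7364795170816/1915773451145631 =-0.00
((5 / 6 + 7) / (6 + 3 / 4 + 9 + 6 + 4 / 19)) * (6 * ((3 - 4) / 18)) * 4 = -7144 / 15021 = -0.48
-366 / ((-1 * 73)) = 366 / 73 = 5.01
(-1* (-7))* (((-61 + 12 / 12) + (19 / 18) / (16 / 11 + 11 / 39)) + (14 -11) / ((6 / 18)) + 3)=-1482901 / 4470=-331.75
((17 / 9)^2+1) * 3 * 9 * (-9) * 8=-8880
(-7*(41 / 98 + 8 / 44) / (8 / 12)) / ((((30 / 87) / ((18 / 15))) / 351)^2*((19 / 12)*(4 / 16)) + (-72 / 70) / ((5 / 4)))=542999623268700 / 70900453452433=7.66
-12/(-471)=4/157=0.03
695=695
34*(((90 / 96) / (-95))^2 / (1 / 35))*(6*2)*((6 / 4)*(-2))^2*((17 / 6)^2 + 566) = 331983225 / 46208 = 7184.54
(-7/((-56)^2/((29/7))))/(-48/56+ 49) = -29/150976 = -0.00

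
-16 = -16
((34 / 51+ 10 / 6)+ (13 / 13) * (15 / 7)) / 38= 47 / 399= 0.12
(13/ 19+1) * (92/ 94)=1472/ 893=1.65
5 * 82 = 410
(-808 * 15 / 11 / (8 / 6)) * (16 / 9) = -1469.09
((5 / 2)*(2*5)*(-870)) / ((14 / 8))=-12428.57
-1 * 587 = -587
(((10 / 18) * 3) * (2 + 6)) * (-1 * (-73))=2920 / 3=973.33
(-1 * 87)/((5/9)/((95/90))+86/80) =-66120/1217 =-54.33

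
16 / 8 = 2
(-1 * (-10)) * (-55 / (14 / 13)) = -3575 / 7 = -510.71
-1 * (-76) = 76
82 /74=41 /37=1.11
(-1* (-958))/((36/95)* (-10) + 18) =67.41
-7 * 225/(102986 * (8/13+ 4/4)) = -75/7922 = -0.01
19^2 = 361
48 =48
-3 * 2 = -6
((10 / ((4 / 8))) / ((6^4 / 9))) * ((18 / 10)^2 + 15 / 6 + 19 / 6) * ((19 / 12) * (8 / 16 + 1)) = 3173 / 1080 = 2.94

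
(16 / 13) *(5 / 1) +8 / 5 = 504 / 65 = 7.75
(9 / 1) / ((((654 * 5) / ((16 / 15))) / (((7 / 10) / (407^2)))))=28 / 2256967625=0.00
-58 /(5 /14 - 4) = 812 /51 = 15.92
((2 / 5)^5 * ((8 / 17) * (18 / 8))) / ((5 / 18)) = 10368 / 265625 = 0.04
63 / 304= 0.21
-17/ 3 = -5.67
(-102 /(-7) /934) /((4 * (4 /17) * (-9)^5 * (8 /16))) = -289 /514749816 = -0.00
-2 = -2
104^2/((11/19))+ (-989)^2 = 996803.18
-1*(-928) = 928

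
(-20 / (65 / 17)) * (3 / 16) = -0.98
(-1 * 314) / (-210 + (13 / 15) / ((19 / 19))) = 1.50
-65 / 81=-0.80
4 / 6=2 / 3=0.67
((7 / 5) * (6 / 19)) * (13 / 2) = 273 / 95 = 2.87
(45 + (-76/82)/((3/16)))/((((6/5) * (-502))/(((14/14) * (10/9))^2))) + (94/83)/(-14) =-0.16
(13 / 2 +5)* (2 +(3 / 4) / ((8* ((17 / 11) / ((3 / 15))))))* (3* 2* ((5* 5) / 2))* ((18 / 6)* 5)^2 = 424841625 / 1088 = 390479.43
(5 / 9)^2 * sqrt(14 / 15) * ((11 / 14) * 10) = 275 * sqrt(210) / 1701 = 2.34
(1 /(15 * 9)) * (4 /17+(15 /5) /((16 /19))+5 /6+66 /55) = 23791 /550800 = 0.04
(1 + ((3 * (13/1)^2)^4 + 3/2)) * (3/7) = 396445130421/14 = 28317509315.79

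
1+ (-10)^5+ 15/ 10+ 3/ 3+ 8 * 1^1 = -199977/ 2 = -99988.50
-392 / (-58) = 196 / 29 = 6.76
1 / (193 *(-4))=-1 / 772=-0.00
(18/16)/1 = 9/8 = 1.12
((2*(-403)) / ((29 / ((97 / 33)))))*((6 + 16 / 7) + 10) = -10007296 / 6699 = -1493.85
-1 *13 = -13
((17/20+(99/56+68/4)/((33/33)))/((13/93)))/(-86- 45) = -510849/476840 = -1.07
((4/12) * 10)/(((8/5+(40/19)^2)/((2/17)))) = 9025/138822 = 0.07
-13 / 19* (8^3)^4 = -893353197568 / 19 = -47018589345.68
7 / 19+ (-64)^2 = 77831 / 19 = 4096.37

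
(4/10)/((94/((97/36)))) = 97/8460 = 0.01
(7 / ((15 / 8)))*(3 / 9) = 56 / 45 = 1.24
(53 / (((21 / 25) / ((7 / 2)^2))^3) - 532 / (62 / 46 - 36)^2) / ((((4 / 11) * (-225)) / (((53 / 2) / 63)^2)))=-796437815055211087 / 2240505119462400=-355.47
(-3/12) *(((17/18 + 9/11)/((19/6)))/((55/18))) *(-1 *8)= 4188/11495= 0.36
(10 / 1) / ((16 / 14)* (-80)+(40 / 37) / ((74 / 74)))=-259 / 2340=-0.11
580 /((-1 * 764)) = -145 /191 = -0.76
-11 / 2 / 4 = -1.38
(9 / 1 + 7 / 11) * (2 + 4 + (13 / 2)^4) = 1518821 / 88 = 17259.33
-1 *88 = -88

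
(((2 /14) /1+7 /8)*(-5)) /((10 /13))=-741 /112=-6.62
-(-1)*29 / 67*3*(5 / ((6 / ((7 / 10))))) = 203 / 268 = 0.76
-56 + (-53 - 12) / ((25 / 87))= -1411 / 5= -282.20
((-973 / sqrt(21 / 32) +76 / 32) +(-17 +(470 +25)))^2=321291803 / 192 - 178059*sqrt(42)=519440.60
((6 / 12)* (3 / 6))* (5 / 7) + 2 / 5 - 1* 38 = -5239 / 140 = -37.42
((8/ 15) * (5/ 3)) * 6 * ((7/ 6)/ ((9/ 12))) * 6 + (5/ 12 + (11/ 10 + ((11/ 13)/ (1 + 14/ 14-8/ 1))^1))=119699/ 2340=51.15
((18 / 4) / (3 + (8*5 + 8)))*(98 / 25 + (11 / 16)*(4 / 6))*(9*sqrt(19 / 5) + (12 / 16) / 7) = 7881 / 190400 + 23643*sqrt(95) / 34000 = 6.82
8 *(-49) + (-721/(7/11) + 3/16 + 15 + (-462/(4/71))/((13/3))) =-707665/208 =-3402.24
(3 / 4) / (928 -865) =1 / 84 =0.01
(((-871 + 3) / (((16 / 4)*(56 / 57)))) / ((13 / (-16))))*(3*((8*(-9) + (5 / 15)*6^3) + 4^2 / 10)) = 84816 / 65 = 1304.86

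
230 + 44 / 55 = 1154 / 5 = 230.80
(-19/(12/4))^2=361/9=40.11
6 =6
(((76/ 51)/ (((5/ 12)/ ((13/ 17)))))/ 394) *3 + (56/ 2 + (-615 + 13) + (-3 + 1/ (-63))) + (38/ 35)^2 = -361432000292/ 627686325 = -575.82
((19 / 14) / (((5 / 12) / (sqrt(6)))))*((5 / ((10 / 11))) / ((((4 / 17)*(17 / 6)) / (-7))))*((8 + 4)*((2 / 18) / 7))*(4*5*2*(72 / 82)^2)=-13001472*sqrt(6) / 11767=-2706.46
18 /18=1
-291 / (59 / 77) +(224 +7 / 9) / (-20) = -4152617 / 10620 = -391.02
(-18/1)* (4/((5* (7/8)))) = -16.46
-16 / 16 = -1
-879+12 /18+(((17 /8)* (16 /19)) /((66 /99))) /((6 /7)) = -99773 /114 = -875.20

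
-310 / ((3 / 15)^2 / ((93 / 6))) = -120125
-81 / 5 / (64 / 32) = -81 / 10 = -8.10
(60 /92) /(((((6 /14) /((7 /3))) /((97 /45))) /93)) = 147343 /207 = 711.80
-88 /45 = -1.96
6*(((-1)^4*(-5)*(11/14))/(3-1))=-165/14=-11.79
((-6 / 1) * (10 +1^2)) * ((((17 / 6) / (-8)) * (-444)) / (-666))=187 / 12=15.58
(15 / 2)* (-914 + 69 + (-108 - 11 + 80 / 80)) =-14445 / 2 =-7222.50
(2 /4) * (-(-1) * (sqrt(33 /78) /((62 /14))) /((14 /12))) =3 * sqrt(286) /806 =0.06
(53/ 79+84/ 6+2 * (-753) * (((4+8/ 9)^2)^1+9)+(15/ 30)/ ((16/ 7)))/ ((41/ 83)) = -280624488439/ 2798496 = -100276.89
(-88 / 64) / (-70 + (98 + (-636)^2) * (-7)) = 11 / 22657824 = 0.00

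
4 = 4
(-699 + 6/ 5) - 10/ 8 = -13981/ 20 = -699.05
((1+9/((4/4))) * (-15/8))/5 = -15/4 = -3.75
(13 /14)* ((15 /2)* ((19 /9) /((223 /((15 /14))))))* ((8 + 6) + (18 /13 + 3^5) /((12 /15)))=22.57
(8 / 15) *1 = 8 / 15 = 0.53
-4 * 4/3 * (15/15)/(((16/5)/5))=-25/3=-8.33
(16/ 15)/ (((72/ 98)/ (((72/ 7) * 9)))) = 134.40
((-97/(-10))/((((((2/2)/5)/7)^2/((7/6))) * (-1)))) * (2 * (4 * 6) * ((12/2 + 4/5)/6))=-2262428/3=-754142.67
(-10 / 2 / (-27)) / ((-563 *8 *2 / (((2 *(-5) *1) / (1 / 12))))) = 25 / 10134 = 0.00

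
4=4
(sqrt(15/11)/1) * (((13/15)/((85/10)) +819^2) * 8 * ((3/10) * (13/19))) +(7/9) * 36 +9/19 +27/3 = 712/19 +8894292212 * sqrt(165)/88825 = 1286266.04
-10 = -10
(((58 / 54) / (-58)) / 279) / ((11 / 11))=-1 / 15066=-0.00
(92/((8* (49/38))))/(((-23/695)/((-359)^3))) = 610972624195/49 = 12468829065.20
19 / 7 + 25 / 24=631 / 168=3.76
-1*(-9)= 9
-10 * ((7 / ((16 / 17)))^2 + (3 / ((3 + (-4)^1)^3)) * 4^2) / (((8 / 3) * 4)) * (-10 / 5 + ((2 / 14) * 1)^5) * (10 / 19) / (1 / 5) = 23608930875 / 653993984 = 36.10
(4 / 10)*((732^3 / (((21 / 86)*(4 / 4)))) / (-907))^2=1254498702810.94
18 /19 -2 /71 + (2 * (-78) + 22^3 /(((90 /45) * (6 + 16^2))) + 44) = -16039050 /176719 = -90.76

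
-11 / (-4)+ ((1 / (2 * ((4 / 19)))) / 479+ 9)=45045 / 3832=11.75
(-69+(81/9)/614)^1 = -42357/614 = -68.99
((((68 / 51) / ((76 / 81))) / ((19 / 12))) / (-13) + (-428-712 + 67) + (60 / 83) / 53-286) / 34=-28057028709 / 701913238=-39.97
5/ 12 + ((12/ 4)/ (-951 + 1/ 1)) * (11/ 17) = 40177/ 96900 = 0.41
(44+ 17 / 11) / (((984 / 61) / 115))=1171505 / 3608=324.70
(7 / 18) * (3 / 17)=7 / 102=0.07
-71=-71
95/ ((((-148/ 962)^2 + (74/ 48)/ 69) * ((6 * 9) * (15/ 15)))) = 1477060/ 38631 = 38.24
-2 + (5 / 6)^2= -47 / 36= -1.31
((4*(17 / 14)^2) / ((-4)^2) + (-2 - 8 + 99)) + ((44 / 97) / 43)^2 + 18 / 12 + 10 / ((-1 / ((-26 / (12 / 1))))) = 112.54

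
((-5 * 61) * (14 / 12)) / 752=-2135 / 4512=-0.47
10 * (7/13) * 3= 210/13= 16.15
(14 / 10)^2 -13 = -276 / 25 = -11.04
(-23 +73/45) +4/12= -947/45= -21.04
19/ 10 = 1.90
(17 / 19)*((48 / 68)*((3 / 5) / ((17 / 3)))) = 108 / 1615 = 0.07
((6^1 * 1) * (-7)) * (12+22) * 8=-11424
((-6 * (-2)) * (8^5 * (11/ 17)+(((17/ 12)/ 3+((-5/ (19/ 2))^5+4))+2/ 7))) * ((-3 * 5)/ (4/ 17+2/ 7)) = -1124806424393105/ 153518138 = -7326863.39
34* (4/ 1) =136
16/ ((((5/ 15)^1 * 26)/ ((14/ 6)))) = 56/ 13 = 4.31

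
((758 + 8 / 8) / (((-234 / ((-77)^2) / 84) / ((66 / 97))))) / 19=-1386034188 / 23959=-57850.25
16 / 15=1.07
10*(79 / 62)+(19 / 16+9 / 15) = 36033 / 2480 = 14.53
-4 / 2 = -2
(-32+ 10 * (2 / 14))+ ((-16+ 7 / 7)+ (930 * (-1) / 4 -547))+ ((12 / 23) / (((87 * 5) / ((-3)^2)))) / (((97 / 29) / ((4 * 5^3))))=-25719881 / 31234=-823.46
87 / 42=29 / 14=2.07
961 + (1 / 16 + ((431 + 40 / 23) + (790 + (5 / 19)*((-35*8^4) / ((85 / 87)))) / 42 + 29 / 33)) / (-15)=9080461521 / 9152528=992.13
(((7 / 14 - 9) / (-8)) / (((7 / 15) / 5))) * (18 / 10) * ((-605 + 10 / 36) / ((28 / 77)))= -4361775 / 128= -34076.37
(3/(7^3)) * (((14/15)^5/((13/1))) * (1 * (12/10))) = 3136/5484375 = 0.00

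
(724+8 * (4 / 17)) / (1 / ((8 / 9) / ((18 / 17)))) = 49360 / 81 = 609.38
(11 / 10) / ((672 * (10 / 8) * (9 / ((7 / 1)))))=11 / 10800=0.00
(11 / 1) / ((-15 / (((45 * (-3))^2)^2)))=-243577125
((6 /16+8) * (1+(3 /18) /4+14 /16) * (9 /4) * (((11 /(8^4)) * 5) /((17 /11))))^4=61195159681515419371700625 /6310668336252090206289657856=0.01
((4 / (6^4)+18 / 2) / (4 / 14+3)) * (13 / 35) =37921 / 37260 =1.02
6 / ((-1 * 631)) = -6 / 631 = -0.01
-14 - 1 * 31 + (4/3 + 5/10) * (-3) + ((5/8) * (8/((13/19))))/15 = -3901/78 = -50.01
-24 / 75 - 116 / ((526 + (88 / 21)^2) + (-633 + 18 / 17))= 16440556 / 16564825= 0.99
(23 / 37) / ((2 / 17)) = 391 / 74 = 5.28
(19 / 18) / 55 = 19 / 990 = 0.02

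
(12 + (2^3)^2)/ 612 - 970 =-148391/ 153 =-969.88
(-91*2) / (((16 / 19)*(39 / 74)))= -4921 / 12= -410.08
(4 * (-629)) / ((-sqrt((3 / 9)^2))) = 7548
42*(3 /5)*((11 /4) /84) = 33 /40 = 0.82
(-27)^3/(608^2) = -19683/369664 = -0.05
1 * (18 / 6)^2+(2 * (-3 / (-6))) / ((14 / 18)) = 72 / 7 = 10.29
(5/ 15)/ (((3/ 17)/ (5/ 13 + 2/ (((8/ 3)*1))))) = 1003/ 468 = 2.14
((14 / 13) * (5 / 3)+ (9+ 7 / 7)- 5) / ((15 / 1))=53 / 117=0.45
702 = 702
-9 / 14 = -0.64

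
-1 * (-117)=117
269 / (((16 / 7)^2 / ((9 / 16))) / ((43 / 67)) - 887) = -5101047 / 16545749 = -0.31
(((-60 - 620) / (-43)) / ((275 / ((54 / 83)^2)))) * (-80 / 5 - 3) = -7534944 / 16292485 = -0.46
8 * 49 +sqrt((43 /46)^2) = 18075 /46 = 392.93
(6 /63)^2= 4 /441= 0.01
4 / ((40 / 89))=89 / 10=8.90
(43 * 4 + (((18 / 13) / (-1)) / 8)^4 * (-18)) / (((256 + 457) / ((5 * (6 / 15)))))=628739927 / 1303295552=0.48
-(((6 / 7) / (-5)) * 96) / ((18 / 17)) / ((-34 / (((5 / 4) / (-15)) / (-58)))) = -2 / 3045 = -0.00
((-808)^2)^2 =426231402496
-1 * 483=-483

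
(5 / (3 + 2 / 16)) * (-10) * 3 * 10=-480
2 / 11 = 0.18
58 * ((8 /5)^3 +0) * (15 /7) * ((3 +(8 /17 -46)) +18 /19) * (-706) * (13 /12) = 16190258.94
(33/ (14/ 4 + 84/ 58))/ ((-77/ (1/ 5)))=-174/ 10045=-0.02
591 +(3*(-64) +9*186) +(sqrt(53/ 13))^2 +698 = 36076/ 13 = 2775.08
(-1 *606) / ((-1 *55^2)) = 0.20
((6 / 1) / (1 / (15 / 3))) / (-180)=-0.17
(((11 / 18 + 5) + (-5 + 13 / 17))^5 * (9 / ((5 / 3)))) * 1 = 13225450646101 / 496836361440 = 26.62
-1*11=-11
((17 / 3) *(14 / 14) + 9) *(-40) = -1760 / 3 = -586.67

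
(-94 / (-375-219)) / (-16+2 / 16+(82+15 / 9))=376 / 161073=0.00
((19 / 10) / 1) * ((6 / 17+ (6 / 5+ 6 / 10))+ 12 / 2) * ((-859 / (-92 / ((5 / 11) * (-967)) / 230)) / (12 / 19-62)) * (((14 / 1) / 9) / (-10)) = -14693420917 / 396440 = -37063.42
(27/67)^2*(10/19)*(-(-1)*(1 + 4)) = 36450/85291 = 0.43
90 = 90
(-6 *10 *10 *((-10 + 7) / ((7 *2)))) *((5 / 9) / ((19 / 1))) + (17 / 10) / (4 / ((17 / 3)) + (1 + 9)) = 135491 / 34580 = 3.92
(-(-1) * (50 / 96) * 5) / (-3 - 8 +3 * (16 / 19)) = -2375 / 7728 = -0.31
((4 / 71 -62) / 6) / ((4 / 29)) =-21257 / 284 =-74.85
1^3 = 1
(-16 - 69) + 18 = -67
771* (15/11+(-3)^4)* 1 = 698526/11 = 63502.36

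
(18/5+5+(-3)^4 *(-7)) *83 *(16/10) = -1853888/25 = -74155.52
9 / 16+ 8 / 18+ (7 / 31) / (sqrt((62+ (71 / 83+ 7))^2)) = 13072837 / 12941136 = 1.01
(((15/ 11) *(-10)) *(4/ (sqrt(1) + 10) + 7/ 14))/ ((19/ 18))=-1350/ 121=-11.16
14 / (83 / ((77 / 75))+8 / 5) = 0.17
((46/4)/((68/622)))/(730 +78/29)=207437/1444864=0.14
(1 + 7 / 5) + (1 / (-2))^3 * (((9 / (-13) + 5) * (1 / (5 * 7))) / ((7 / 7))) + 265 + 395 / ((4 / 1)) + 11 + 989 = 71039 / 52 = 1366.13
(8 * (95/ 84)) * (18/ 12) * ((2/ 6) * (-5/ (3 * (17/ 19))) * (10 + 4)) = -18050/ 153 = -117.97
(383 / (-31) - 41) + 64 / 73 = -118758 / 2263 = -52.48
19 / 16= 1.19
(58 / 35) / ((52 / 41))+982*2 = 1788429 / 910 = 1965.31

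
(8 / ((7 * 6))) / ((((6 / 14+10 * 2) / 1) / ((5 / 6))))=10 / 1287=0.01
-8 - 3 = -11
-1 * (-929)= 929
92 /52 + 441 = 5756 /13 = 442.77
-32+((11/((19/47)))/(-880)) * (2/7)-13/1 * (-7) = 313833/5320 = 58.99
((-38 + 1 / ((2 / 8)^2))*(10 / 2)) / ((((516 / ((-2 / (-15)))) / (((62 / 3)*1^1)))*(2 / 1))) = -341 / 1161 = -0.29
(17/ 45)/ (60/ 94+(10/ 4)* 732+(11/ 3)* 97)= 799/ 4624035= 0.00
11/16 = 0.69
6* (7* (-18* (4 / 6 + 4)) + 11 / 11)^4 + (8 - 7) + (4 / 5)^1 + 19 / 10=7123667745697 / 10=712366774569.70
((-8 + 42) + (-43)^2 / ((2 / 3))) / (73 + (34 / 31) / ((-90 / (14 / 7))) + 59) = 21.27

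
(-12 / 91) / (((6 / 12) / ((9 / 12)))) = -18 / 91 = -0.20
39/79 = 0.49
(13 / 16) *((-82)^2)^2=36734893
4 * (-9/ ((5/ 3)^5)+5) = 53752/ 3125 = 17.20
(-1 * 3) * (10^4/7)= -30000/7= -4285.71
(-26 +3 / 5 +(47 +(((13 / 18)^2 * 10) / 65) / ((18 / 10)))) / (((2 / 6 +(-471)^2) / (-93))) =-4891459 / 539074440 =-0.01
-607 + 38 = -569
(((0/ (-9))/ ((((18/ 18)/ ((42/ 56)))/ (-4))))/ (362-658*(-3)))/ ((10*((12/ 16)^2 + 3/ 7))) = 0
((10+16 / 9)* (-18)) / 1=-212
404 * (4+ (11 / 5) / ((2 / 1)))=10302 / 5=2060.40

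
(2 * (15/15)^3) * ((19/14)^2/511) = 361/50078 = 0.01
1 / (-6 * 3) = -1 / 18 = -0.06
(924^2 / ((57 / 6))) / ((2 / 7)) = 5976432 / 19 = 314549.05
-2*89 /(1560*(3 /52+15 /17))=-1513 /12465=-0.12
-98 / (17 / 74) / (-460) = 1813 / 1955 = 0.93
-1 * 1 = -1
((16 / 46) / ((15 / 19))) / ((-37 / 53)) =-8056 / 12765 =-0.63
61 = 61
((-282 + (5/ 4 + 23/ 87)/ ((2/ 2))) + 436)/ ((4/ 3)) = 54119/ 464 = 116.64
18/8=9/4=2.25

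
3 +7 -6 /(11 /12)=38 /11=3.45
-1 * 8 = -8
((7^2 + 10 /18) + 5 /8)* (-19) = -68647 /72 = -953.43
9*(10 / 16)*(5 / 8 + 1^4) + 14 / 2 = 1033 / 64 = 16.14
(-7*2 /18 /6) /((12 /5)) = -35 /648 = -0.05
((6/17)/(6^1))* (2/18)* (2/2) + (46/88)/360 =239/29920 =0.01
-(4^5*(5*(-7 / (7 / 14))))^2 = -5138022400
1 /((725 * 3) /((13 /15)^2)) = 169 /489375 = 0.00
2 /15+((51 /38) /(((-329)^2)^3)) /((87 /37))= 2795033244948321719 /20962749337112342130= 0.13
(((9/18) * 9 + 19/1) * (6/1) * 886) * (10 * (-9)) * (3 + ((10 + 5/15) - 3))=-116181180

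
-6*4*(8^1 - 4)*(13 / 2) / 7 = -624 / 7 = -89.14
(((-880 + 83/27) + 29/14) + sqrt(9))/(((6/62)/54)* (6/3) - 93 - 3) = 10216391/1124886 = 9.08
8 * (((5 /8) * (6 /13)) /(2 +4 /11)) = 165 /169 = 0.98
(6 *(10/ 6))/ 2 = 5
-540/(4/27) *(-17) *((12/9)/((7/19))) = 1569780/7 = 224254.29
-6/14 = -3/7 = -0.43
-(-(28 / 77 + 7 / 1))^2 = -6561 / 121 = -54.22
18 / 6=3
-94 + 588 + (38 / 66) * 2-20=475.15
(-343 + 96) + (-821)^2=673794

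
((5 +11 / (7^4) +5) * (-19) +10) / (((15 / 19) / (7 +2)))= -24646173 / 12005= -2052.99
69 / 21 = 23 / 7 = 3.29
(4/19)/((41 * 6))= 2/2337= 0.00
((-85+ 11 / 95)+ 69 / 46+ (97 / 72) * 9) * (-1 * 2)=54157 / 380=142.52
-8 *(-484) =3872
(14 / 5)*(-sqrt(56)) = -28*sqrt(14) / 5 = -20.95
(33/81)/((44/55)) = 55/108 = 0.51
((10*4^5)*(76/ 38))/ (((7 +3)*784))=128/ 49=2.61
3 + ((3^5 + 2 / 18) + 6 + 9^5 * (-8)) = -4249259 / 9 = -472139.89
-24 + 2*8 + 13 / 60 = -467 / 60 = -7.78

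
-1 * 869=-869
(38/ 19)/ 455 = 2/ 455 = 0.00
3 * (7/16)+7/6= 119/48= 2.48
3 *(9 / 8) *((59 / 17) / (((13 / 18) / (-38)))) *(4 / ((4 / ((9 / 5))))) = -2451627 / 2210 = -1109.33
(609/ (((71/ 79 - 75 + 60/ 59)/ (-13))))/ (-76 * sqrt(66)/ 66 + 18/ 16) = -44871782592 * sqrt(66)/ 31025867357 - 43838550756/ 31025867357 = -13.16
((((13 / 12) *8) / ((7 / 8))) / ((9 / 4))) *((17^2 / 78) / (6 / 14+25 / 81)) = 22.12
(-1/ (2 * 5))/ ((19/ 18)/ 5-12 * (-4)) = -9/ 4339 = -0.00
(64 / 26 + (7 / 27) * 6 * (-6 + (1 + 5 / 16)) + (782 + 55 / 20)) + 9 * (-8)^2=423047 / 312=1355.92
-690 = -690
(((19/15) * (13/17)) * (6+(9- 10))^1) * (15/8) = 1235/136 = 9.08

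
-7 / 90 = -0.08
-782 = -782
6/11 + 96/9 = 370/33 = 11.21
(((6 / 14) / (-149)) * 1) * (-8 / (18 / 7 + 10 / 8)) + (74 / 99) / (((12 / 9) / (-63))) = -12385599 / 350746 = -35.31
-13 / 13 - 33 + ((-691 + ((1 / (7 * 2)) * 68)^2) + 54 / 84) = -68675 / 98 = -700.77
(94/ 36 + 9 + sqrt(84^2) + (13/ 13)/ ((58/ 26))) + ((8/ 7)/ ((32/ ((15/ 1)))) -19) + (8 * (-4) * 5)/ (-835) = 94933711/ 1220436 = 77.79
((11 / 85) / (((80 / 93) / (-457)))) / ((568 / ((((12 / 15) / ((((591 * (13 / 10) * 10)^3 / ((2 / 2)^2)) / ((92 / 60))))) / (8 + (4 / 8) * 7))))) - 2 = -10947873367026335837 / 5473936683513090000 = -2.00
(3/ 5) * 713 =2139/ 5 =427.80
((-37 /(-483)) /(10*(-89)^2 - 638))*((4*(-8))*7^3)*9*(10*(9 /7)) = -559440 /451789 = -1.24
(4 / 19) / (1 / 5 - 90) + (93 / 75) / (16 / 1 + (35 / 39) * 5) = 9914479 / 170406725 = 0.06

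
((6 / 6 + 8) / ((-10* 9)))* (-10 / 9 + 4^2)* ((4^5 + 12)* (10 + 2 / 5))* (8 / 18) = -14437696 / 2025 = -7129.73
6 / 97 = 0.06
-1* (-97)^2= -9409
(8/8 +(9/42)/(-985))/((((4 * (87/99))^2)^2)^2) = 19390155619688667/452093413604208803840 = 0.00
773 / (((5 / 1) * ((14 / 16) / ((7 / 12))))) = 1546 / 15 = 103.07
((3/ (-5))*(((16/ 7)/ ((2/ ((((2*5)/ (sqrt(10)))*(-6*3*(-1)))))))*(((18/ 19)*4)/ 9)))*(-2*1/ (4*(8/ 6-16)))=-1296*sqrt(10)/ 7315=-0.56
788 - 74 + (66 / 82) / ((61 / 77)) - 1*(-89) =2010844 / 2501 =804.02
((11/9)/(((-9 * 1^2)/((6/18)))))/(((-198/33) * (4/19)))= 209/5832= 0.04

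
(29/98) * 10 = 145/49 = 2.96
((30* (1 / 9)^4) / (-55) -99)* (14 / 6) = -16671515 / 72171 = -231.00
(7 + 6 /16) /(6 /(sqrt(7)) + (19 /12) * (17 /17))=-23541 /5314 + 6372 * sqrt(7) /2657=1.92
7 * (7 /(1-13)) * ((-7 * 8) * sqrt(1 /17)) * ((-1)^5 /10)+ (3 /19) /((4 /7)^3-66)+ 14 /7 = 856783 /428906-343 * sqrt(17) /255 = -3.55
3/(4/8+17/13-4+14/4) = 39/17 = 2.29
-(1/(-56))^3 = 1/175616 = 0.00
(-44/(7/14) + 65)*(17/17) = -23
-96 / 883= -0.11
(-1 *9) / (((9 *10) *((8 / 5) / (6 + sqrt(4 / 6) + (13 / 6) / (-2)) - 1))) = 0.14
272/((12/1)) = 22.67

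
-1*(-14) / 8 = 7 / 4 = 1.75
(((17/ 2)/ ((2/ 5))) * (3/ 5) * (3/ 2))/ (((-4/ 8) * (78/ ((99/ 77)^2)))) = -4131/ 5096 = -0.81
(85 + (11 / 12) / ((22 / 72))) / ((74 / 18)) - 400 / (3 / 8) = -1045.26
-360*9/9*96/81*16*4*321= -8765440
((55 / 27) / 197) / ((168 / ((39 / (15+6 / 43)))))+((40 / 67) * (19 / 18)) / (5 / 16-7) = -130776204775 / 1390136947416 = -0.09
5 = 5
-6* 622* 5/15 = -1244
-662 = -662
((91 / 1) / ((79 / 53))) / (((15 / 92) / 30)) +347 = 11580.32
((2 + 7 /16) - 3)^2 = 0.32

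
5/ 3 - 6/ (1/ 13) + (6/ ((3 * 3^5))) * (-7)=-18563/ 243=-76.39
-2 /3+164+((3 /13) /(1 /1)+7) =6652 /39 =170.56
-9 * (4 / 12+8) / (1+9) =-15 / 2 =-7.50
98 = 98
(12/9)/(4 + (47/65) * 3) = 260/1203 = 0.22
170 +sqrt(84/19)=2*sqrt(399)/19 +170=172.10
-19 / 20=-0.95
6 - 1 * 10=-4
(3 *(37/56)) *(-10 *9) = -4995/28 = -178.39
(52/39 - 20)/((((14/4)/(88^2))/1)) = -123904/3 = -41301.33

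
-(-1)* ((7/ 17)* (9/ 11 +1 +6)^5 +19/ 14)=461070496721/ 38330138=12028.93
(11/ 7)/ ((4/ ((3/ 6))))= 11/ 56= 0.20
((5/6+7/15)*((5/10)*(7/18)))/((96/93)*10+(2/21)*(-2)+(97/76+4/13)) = 4877509/226069890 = 0.02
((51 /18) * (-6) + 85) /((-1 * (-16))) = 17 /4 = 4.25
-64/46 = -1.39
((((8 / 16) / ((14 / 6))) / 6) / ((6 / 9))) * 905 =48.48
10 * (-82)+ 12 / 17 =-13928 / 17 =-819.29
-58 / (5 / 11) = -638 / 5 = -127.60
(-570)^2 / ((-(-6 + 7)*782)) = -162450 / 391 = -415.47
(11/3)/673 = 11/2019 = 0.01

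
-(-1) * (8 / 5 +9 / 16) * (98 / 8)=8477 / 320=26.49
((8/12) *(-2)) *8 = -32/3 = -10.67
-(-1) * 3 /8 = 3 /8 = 0.38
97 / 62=1.56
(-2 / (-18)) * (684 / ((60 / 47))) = 893 / 15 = 59.53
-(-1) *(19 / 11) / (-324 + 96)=-1 / 132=-0.01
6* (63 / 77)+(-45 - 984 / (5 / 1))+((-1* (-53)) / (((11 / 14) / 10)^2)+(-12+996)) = 5646001 / 605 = 9332.23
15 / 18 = 5 / 6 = 0.83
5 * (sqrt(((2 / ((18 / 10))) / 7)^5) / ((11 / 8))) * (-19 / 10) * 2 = -15200 * sqrt(70) / 916839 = -0.14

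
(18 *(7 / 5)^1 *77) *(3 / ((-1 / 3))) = -87318 / 5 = -17463.60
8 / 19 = 0.42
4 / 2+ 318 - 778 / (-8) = 1669 / 4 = 417.25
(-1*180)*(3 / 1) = -540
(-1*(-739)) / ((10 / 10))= 739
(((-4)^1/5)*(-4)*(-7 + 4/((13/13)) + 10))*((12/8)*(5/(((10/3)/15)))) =756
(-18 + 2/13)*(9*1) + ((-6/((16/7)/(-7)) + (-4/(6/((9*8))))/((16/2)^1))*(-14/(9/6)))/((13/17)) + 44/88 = -4045/13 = -311.15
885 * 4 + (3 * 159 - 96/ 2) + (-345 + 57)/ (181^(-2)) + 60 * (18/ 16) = -18862263/ 2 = -9431131.50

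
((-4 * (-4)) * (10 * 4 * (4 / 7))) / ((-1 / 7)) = -2560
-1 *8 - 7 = -15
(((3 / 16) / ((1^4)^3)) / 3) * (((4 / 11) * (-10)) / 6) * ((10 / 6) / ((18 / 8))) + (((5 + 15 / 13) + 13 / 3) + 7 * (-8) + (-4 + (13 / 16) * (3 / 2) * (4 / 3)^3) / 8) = -2116435 / 46332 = -45.68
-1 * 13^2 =-169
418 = 418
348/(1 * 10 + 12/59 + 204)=10266/6319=1.62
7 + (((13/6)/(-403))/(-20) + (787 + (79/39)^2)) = 1505255107/1886040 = 798.10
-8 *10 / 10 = -8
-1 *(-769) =769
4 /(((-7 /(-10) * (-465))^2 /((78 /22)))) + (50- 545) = -769198607 /1553937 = -495.00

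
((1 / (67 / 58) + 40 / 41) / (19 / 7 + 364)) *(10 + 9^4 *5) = 1161847890 / 7051549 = 164.76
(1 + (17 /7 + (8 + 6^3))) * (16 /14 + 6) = 79600 /49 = 1624.49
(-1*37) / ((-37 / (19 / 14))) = 19 / 14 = 1.36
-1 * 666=-666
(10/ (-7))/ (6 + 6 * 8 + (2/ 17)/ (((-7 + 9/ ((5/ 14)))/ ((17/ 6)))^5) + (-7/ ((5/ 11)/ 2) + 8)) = -173302641439200/ 3784930994047753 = -0.05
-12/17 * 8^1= -96/17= -5.65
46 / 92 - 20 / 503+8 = 8.46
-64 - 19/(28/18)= -1067/14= -76.21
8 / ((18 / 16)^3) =4096 / 729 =5.62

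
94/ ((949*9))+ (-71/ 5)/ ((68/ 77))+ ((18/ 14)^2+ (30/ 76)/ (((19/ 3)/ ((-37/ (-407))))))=-8142127595983/ 565045741260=-14.41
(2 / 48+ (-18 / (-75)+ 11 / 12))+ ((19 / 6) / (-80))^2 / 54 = 2981909 / 2488320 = 1.20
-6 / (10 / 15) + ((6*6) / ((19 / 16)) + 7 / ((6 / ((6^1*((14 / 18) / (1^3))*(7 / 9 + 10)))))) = 123112 / 1539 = 79.99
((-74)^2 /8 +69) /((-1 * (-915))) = 1507 /1830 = 0.82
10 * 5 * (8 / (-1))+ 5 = -395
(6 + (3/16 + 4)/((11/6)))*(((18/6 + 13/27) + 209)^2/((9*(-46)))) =-32913169/36432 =-903.41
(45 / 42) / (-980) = -3 / 2744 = -0.00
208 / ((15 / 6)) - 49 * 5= -809 / 5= -161.80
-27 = -27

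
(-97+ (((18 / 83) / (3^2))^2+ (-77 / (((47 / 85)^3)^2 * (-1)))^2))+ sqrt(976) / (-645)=5809770000939284592217160985436 / 800443127137546755502249 - 4 * sqrt(61) / 645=7258192.08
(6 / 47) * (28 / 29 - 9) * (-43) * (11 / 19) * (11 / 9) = 2424598 / 77691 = 31.21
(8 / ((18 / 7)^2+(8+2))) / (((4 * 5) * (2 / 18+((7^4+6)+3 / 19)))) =8379 / 837693505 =0.00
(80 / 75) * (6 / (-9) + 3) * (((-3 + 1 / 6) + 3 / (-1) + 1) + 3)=-616 / 135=-4.56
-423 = -423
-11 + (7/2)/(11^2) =-2655/242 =-10.97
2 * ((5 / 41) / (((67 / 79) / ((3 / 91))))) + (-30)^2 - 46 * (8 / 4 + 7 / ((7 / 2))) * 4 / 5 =940925278 / 1249885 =752.81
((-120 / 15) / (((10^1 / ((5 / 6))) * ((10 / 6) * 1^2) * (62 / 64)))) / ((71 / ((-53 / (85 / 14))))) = 47488 / 935425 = 0.05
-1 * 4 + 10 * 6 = 56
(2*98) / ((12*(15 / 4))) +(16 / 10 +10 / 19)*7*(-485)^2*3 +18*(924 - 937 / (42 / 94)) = 10482303.90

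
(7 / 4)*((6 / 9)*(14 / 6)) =49 / 18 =2.72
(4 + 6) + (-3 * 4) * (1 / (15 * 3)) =146 / 15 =9.73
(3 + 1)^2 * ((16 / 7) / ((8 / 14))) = 64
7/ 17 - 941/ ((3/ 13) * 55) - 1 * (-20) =-53.73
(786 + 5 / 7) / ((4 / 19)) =104633 / 28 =3736.89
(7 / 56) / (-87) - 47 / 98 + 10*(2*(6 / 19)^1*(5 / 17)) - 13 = -128039111 / 11015592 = -11.62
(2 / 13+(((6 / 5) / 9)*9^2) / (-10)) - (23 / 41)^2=-677906 / 546325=-1.24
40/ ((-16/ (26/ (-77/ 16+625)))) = -1040/ 9923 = -0.10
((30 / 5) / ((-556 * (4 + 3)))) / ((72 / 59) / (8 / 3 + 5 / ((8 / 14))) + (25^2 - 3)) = -24249 / 9785441540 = -0.00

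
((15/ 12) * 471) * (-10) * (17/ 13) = -200175/ 26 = -7699.04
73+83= 156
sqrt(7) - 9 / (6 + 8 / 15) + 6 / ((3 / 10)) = sqrt(7) + 1825 / 98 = 21.27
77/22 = 7/2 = 3.50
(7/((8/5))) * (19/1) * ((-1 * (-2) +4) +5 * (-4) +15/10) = -16625/16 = -1039.06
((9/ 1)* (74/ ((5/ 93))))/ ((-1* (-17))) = 61938/ 85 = 728.68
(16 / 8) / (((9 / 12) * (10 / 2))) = 8 / 15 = 0.53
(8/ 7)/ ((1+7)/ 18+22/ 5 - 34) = -45/ 1148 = -0.04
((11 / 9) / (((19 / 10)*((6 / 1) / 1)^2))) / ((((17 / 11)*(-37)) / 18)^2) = 13310 / 7517179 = 0.00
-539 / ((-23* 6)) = 539 / 138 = 3.91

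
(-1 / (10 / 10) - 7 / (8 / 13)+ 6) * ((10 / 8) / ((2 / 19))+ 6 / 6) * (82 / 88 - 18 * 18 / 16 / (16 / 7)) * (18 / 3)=87950979 / 22528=3904.07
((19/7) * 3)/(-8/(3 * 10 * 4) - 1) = -855/112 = -7.63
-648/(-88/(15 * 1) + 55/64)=622080/4807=129.41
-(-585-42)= 627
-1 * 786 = -786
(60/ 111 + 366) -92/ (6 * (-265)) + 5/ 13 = 366.98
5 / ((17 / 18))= 90 / 17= 5.29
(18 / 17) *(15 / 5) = 54 / 17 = 3.18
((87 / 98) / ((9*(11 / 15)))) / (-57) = -0.00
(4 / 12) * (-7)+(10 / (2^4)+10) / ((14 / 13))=2531 / 336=7.53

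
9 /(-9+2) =-9 /7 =-1.29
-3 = -3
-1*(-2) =2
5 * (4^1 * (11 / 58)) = 3.79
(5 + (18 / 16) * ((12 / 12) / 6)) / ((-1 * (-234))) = 83 / 3744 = 0.02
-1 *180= -180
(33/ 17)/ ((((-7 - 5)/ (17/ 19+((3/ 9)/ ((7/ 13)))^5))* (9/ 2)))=-420663562/ 11872481607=-0.04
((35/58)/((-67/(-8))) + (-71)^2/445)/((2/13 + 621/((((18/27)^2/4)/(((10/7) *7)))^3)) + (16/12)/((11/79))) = 4228637127/167922635435221490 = 0.00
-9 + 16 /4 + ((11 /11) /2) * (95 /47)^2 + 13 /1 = 44369 /4418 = 10.04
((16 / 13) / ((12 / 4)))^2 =256 / 1521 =0.17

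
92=92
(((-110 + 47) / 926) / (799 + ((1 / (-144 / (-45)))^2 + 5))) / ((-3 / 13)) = 4992 / 13615441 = 0.00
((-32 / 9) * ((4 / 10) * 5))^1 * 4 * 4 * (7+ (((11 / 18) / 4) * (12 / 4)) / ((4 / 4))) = -22912 / 27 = -848.59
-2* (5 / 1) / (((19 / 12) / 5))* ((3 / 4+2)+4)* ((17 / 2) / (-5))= 6885 / 19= 362.37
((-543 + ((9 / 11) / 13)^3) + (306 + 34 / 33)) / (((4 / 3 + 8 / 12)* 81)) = -1035035266 / 710582301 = -1.46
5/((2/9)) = 45/2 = 22.50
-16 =-16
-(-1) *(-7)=-7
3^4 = 81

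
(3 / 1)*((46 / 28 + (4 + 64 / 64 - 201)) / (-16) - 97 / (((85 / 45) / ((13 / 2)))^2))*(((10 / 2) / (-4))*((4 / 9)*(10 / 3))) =613102325 / 97104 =6313.87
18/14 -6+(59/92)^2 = -4.30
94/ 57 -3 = -77/ 57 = -1.35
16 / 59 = 0.27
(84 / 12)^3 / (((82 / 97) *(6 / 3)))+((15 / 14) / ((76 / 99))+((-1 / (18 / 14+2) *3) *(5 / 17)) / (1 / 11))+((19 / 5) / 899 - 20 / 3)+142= 77434302482953 / 230013429240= 336.65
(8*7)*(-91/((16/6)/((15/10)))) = -5733/2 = -2866.50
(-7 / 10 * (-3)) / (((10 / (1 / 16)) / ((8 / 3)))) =7 / 200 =0.04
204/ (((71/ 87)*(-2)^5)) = -4437/ 568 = -7.81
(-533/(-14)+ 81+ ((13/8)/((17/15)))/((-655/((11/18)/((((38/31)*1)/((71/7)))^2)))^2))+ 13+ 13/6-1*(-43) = 1118338345119698699653/6309599683441098240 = 177.24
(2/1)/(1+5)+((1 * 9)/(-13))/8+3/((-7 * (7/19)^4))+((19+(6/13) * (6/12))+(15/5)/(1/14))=200394611/5243784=38.22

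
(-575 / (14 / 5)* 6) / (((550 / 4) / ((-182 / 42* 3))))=8970 / 77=116.49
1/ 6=0.17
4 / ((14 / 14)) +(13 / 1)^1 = 17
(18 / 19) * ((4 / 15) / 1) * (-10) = -48 / 19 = -2.53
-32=-32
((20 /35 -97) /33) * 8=-1800 /77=-23.38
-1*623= -623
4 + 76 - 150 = -70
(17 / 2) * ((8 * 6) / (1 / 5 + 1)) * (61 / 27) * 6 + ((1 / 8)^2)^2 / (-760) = 129125580791 / 28016640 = 4608.89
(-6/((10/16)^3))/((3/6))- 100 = -18644/125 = -149.15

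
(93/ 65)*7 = 651/ 65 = 10.02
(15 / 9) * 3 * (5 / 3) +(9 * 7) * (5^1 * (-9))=-8480 / 3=-2826.67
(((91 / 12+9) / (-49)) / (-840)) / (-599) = -199 / 295858080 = -0.00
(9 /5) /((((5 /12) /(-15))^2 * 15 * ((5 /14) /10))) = 4354.56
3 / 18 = 1 / 6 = 0.17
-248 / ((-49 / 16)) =3968 / 49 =80.98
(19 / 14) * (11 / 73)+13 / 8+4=5.83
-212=-212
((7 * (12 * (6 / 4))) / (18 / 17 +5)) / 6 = 357 / 103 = 3.47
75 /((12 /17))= 425 /4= 106.25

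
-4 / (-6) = 2 / 3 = 0.67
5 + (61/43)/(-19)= 4024/817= 4.93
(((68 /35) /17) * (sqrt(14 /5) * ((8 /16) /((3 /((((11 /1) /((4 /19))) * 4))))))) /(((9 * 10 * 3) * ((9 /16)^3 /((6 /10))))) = 856064 * sqrt(70) /86113125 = 0.08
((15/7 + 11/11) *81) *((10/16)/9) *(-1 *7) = -495/4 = -123.75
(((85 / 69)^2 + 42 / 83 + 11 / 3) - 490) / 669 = -191381302 / 264364047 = -0.72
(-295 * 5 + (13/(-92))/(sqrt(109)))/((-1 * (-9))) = -1475/9 - 13 * sqrt(109)/90252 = -163.89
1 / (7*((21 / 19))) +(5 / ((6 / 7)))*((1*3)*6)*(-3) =-46286 / 147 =-314.87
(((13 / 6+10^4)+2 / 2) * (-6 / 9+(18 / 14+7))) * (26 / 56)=15604940 / 441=35385.35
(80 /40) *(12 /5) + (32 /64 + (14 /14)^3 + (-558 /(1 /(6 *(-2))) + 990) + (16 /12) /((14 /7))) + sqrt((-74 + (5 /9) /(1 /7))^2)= 698677 /90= 7763.08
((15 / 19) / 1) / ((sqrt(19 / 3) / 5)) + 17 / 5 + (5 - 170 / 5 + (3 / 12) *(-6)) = -271 / 10 + 75 *sqrt(57) / 361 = -25.53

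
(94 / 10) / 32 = 47 / 160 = 0.29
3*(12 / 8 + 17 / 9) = 10.17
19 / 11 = 1.73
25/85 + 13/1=226/17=13.29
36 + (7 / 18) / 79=51199 / 1422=36.00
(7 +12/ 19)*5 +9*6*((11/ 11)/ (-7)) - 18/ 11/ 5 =220301/ 7315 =30.12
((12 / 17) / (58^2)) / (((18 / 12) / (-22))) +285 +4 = 4131789 / 14297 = 289.00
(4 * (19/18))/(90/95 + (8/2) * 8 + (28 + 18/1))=361/6750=0.05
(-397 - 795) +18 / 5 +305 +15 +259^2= 66212.60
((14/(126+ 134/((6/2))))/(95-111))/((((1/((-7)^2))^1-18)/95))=97755/3608576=0.03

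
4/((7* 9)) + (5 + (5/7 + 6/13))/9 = 614/819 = 0.75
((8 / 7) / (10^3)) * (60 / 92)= 3 / 4025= 0.00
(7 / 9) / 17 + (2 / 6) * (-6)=-299 / 153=-1.95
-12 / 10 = -6 / 5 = -1.20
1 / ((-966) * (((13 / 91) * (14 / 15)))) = -5 / 644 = -0.01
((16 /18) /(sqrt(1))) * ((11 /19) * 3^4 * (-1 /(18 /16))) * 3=-111.16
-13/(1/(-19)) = 247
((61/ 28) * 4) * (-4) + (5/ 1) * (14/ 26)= -2927/ 91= -32.16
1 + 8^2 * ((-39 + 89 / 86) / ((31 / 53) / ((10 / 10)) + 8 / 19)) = -105167801 / 43559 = -2414.38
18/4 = 9/2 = 4.50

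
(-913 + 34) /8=-879 /8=-109.88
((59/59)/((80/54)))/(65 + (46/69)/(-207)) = 16767/1614520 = 0.01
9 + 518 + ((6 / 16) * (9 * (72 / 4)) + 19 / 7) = 16533 / 28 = 590.46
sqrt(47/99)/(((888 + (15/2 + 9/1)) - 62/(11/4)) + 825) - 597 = -597 + 2 * sqrt(517)/112659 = -597.00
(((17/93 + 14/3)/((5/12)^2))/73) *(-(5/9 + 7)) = -490688/169725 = -2.89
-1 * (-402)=402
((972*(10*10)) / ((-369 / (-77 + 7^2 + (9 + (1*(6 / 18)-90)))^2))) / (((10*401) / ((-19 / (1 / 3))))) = 726927840 / 16441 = 44214.33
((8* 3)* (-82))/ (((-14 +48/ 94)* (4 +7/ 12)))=31.83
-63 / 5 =-12.60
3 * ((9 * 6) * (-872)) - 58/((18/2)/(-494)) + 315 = -137765.44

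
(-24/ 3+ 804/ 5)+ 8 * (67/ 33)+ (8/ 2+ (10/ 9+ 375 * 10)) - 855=3069.15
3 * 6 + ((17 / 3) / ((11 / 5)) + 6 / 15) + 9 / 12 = 14339 / 660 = 21.73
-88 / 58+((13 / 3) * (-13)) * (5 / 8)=-25561 / 696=-36.73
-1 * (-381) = 381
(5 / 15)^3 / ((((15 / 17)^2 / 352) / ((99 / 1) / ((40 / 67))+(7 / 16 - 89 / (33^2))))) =8368092682 / 3007125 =2782.76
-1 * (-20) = 20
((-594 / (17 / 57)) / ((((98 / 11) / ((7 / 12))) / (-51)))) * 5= 931095 / 28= 33253.39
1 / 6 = 0.17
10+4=14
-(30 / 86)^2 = -225 / 1849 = -0.12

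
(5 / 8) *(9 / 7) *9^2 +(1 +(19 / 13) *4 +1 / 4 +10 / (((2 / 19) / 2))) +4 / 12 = 573341 / 2184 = 262.52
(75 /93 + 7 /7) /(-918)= -28 /14229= -0.00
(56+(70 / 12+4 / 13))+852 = 71303 / 78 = 914.14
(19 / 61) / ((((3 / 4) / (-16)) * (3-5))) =608 / 183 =3.32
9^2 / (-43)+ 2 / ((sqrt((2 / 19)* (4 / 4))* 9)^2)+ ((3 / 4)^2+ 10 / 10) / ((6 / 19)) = 367667 / 111456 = 3.30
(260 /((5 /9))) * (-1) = -468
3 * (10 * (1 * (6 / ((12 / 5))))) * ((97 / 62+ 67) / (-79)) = -318825 / 4898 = -65.09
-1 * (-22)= 22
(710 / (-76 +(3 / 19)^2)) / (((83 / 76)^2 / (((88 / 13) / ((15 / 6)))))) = -52111718912 / 2456279839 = -21.22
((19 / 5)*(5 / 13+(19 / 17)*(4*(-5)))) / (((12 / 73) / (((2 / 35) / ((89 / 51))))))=-1346777 / 80990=-16.63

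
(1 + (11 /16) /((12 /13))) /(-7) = -335 /1344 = -0.25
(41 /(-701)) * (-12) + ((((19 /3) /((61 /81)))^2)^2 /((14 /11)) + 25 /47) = 25108127995061263 /6386504927978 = 3931.43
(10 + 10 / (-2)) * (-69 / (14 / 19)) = -6555 / 14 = -468.21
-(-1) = 1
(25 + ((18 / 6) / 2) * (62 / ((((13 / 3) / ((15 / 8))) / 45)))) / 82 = 190925 / 8528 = 22.39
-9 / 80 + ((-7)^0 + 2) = 2.89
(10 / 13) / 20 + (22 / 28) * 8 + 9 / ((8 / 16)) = 4427 / 182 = 24.32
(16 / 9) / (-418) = -8 / 1881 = -0.00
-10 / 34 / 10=-1 / 34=-0.03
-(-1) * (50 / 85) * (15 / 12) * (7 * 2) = 175 / 17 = 10.29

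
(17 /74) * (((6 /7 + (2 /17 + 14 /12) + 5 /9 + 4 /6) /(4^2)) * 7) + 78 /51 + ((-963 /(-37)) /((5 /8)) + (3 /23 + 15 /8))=1896429079 /41664960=45.52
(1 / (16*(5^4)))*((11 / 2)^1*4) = 11 / 5000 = 0.00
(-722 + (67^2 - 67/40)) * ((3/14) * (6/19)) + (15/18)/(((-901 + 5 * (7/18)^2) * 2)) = 20809217097/81670120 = 254.80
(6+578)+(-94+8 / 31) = 15198 / 31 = 490.26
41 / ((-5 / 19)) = -779 / 5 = -155.80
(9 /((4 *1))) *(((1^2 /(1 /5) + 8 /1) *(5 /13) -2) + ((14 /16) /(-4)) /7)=855 /128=6.68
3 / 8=0.38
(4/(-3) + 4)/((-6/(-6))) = 8/3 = 2.67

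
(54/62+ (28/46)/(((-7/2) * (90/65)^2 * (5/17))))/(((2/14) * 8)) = 568547/1155060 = 0.49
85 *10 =850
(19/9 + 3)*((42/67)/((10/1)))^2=2254/112225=0.02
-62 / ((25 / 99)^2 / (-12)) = 7291944 / 625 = 11667.11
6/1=6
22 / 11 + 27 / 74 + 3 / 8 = 811 / 296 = 2.74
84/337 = 0.25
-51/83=-0.61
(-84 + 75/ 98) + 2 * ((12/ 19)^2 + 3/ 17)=-49367433/ 601426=-82.08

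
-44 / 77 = -4 / 7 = -0.57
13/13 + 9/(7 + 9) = 25/16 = 1.56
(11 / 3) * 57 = 209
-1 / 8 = -0.12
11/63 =0.17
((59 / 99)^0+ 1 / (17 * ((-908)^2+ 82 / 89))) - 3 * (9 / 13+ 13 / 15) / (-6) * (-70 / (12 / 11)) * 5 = -4039269749945 / 16216400538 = -249.09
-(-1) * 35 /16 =2.19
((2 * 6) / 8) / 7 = 3 / 14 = 0.21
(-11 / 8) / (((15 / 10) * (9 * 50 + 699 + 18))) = -11 / 14004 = -0.00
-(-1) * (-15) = -15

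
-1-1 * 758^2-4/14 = -4021957/7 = -574565.29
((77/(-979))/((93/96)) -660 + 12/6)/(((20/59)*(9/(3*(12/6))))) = -53561557/41385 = -1294.23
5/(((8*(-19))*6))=-0.01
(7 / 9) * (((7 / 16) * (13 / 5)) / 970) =637 / 698400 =0.00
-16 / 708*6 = -8 / 59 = -0.14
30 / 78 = 5 / 13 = 0.38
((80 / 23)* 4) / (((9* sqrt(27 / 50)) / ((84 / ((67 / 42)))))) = 110.77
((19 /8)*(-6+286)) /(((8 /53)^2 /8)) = 1867985 /8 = 233498.12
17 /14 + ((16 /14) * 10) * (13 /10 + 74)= 12065 /14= 861.79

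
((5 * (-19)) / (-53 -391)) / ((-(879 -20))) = -95 / 381396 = -0.00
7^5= 16807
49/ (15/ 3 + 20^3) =49/ 8005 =0.01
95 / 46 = 2.07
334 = 334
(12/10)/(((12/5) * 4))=0.12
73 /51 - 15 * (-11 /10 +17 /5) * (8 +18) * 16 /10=-365611 /255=-1433.77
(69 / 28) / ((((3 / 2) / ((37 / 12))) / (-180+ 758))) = 245939 / 84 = 2927.85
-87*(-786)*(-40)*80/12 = -18235200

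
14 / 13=1.08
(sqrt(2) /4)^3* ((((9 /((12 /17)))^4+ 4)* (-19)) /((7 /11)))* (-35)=7070705125* sqrt(2) /8192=1220640.51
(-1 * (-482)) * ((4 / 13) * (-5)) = -9640 / 13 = -741.54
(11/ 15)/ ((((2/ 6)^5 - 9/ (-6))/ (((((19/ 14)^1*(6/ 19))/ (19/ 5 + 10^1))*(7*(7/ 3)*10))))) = 41580/ 16813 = 2.47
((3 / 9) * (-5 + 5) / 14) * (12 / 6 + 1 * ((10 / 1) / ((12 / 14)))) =0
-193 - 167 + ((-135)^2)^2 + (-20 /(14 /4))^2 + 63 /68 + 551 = 1106726630799 /3332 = 332150849.58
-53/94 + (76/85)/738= -1658773/2948310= -0.56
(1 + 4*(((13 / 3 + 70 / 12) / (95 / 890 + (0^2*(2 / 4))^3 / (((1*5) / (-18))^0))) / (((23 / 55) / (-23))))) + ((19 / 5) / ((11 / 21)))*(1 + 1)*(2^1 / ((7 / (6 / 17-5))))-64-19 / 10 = -2242461659 / 106590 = -21038.20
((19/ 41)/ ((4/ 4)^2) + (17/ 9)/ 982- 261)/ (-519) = 94406819/ 188063802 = 0.50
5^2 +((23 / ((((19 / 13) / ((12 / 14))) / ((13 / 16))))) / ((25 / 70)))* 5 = 13561 / 76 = 178.43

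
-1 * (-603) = 603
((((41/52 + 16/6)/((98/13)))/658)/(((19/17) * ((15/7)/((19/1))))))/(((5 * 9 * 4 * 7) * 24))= 0.00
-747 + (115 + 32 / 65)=-631.51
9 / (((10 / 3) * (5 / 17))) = 459 / 50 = 9.18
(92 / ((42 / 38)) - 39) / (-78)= -929 / 1638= -0.57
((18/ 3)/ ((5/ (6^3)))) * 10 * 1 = 2592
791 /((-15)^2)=791 /225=3.52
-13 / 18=-0.72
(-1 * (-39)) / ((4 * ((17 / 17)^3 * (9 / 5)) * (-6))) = -65 / 72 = -0.90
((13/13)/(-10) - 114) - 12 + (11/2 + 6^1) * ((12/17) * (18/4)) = -15227/170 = -89.57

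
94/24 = 47/12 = 3.92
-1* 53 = -53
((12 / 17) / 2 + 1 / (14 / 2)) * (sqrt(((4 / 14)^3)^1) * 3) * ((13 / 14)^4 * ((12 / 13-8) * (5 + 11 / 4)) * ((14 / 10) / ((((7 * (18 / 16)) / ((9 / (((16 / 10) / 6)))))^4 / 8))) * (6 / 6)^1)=-44916702714000 * sqrt(14) / 4802079233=-34997.95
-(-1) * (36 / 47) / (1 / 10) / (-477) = -0.02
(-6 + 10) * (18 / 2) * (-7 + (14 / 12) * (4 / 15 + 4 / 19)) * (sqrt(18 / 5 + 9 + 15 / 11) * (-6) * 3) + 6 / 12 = 15602.52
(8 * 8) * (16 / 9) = 1024 / 9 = 113.78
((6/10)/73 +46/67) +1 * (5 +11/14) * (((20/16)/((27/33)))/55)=1171591/1369480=0.86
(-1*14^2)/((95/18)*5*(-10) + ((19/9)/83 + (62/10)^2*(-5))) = 244020/567799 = 0.43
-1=-1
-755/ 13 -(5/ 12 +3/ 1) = -9593/ 156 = -61.49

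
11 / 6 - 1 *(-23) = 149 / 6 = 24.83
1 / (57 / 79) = 1.39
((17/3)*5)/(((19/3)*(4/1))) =85/76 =1.12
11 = 11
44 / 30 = 22 / 15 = 1.47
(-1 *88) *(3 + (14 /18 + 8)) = -9328 /9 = -1036.44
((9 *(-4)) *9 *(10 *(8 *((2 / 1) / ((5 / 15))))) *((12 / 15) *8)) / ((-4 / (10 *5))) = 12441600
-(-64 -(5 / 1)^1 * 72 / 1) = 424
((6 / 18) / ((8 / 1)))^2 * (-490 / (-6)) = 245 / 1728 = 0.14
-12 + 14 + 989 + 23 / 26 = 25789 / 26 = 991.88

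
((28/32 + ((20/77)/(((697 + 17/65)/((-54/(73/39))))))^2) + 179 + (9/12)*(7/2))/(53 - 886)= -0.22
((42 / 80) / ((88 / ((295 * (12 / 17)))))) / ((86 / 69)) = 256473 / 257312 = 1.00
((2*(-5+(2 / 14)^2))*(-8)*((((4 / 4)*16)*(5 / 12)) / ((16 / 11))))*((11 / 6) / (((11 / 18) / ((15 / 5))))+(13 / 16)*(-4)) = 308660 / 147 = 2099.73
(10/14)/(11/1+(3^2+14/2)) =5/189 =0.03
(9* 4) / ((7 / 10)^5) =3600000 / 16807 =214.20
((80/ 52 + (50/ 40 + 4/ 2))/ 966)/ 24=83/ 401856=0.00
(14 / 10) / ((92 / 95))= 133 / 92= 1.45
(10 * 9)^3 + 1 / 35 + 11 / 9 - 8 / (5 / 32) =229619266 / 315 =728950.05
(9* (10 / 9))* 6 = 60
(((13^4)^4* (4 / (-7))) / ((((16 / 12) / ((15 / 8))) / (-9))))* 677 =182447252988890164704585 / 56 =3257986660515895798296.16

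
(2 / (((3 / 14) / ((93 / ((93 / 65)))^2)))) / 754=4550 / 87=52.30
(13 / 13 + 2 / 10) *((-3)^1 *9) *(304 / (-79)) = 49248 / 395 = 124.68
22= 22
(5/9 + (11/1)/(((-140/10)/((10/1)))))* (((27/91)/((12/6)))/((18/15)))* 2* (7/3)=-1150/273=-4.21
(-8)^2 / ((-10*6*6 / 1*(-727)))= 8 / 32715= 0.00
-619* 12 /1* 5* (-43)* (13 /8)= 5190315 /2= 2595157.50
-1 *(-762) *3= 2286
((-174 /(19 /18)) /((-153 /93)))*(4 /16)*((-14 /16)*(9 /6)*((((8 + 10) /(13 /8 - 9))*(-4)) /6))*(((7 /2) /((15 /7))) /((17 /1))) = -8325639 /1619845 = -5.14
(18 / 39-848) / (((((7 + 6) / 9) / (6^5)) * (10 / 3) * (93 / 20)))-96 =-1542670368 / 5239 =-294458.94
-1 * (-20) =20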